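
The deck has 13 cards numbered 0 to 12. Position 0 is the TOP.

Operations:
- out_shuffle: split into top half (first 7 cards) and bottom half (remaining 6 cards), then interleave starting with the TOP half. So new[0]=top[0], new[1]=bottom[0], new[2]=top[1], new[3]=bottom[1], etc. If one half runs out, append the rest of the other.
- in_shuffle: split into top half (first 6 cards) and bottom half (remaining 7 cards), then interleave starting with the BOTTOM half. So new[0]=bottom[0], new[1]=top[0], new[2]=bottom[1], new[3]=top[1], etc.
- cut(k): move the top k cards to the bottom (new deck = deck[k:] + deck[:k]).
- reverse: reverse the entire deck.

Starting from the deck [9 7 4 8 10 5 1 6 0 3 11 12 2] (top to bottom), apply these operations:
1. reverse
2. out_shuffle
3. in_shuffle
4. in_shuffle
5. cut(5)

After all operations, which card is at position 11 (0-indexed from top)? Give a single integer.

After op 1 (reverse): [2 12 11 3 0 6 1 5 10 8 4 7 9]
After op 2 (out_shuffle): [2 5 12 10 11 8 3 4 0 7 6 9 1]
After op 3 (in_shuffle): [3 2 4 5 0 12 7 10 6 11 9 8 1]
After op 4 (in_shuffle): [7 3 10 2 6 4 11 5 9 0 8 12 1]
After op 5 (cut(5)): [4 11 5 9 0 8 12 1 7 3 10 2 6]
Position 11: card 2.

Answer: 2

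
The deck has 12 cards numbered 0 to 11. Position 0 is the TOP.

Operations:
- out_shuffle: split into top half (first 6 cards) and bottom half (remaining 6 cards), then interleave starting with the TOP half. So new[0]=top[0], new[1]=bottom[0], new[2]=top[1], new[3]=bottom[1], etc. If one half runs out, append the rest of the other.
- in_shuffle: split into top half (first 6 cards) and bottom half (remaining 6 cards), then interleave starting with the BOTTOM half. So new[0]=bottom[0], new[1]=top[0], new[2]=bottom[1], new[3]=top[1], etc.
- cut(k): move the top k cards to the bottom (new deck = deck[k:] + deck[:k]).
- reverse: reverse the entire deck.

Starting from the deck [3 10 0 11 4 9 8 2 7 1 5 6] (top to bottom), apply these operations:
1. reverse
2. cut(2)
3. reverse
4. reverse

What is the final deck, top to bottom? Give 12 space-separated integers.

After op 1 (reverse): [6 5 1 7 2 8 9 4 11 0 10 3]
After op 2 (cut(2)): [1 7 2 8 9 4 11 0 10 3 6 5]
After op 3 (reverse): [5 6 3 10 0 11 4 9 8 2 7 1]
After op 4 (reverse): [1 7 2 8 9 4 11 0 10 3 6 5]

Answer: 1 7 2 8 9 4 11 0 10 3 6 5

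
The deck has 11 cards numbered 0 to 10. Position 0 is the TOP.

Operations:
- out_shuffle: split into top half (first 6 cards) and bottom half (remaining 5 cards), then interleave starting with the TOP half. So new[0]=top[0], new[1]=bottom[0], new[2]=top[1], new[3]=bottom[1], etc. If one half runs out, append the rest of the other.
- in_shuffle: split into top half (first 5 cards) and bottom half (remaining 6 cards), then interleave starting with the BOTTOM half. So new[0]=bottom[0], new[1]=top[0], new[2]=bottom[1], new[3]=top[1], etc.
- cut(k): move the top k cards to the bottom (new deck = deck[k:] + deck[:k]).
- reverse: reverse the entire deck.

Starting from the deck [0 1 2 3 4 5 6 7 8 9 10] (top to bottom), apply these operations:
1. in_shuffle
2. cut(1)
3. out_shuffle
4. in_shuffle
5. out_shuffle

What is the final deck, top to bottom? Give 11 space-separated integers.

Answer: 4 2 0 9 7 5 3 1 10 8 6

Derivation:
After op 1 (in_shuffle): [5 0 6 1 7 2 8 3 9 4 10]
After op 2 (cut(1)): [0 6 1 7 2 8 3 9 4 10 5]
After op 3 (out_shuffle): [0 3 6 9 1 4 7 10 2 5 8]
After op 4 (in_shuffle): [4 0 7 3 10 6 2 9 5 1 8]
After op 5 (out_shuffle): [4 2 0 9 7 5 3 1 10 8 6]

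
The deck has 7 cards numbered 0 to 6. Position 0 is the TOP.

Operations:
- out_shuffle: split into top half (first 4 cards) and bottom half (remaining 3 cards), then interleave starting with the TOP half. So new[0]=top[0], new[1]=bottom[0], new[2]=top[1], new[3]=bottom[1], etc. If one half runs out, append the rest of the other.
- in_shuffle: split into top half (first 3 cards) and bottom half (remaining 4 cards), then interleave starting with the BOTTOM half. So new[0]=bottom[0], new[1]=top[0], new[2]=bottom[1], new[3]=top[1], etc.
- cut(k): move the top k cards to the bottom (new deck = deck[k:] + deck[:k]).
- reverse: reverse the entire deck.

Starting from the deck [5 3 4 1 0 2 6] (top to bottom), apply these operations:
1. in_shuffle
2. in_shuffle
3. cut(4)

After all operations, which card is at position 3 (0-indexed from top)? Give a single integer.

After op 1 (in_shuffle): [1 5 0 3 2 4 6]
After op 2 (in_shuffle): [3 1 2 5 4 0 6]
After op 3 (cut(4)): [4 0 6 3 1 2 5]
Position 3: card 3.

Answer: 3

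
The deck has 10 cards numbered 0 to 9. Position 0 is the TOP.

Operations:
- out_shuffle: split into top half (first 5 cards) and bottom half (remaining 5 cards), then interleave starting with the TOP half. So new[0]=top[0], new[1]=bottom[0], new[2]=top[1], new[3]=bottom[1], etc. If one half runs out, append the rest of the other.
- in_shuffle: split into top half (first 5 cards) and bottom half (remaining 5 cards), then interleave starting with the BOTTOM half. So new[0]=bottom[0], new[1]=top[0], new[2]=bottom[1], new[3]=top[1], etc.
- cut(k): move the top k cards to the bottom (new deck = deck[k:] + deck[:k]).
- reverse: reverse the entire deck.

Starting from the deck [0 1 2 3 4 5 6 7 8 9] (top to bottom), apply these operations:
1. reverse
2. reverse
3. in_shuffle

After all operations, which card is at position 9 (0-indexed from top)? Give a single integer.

Answer: 4

Derivation:
After op 1 (reverse): [9 8 7 6 5 4 3 2 1 0]
After op 2 (reverse): [0 1 2 3 4 5 6 7 8 9]
After op 3 (in_shuffle): [5 0 6 1 7 2 8 3 9 4]
Position 9: card 4.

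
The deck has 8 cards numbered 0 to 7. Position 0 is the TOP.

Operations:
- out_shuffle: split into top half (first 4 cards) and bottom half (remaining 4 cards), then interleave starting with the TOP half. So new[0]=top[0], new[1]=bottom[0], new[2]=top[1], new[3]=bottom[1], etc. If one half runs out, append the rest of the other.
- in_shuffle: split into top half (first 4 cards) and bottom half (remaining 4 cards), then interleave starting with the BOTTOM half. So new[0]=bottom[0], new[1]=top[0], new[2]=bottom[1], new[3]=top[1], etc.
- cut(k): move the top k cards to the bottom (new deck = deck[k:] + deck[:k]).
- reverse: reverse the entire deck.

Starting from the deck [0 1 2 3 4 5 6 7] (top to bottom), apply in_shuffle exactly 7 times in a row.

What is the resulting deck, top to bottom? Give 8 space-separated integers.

Answer: 4 0 5 1 6 2 7 3

Derivation:
After op 1 (in_shuffle): [4 0 5 1 6 2 7 3]
After op 2 (in_shuffle): [6 4 2 0 7 5 3 1]
After op 3 (in_shuffle): [7 6 5 4 3 2 1 0]
After op 4 (in_shuffle): [3 7 2 6 1 5 0 4]
After op 5 (in_shuffle): [1 3 5 7 0 2 4 6]
After op 6 (in_shuffle): [0 1 2 3 4 5 6 7]
After op 7 (in_shuffle): [4 0 5 1 6 2 7 3]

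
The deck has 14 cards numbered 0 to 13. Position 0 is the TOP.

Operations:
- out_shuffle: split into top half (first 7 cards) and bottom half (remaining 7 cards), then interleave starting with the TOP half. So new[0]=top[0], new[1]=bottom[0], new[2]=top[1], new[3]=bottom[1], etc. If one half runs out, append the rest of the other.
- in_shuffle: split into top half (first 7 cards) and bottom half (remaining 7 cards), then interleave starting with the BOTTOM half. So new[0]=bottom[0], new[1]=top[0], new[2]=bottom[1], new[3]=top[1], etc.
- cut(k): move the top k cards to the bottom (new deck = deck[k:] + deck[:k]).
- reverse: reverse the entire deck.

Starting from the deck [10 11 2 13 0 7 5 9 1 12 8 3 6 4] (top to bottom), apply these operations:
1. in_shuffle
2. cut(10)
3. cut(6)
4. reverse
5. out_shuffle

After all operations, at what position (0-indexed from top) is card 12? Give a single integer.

Answer: 9

Derivation:
After op 1 (in_shuffle): [9 10 1 11 12 2 8 13 3 0 6 7 4 5]
After op 2 (cut(10)): [6 7 4 5 9 10 1 11 12 2 8 13 3 0]
After op 3 (cut(6)): [1 11 12 2 8 13 3 0 6 7 4 5 9 10]
After op 4 (reverse): [10 9 5 4 7 6 0 3 13 8 2 12 11 1]
After op 5 (out_shuffle): [10 3 9 13 5 8 4 2 7 12 6 11 0 1]
Card 12 is at position 9.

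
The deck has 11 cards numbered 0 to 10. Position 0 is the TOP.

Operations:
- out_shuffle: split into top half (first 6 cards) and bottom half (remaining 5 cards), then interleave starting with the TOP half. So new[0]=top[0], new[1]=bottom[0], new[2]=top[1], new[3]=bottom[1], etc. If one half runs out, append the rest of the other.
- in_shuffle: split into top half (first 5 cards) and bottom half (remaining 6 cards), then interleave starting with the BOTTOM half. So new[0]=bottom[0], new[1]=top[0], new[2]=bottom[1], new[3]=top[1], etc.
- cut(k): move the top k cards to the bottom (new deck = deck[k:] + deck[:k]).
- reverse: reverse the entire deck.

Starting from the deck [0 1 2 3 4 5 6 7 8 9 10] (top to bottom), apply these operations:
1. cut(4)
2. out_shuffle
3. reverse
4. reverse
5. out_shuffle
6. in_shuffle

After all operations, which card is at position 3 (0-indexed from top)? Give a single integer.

Answer: 7

Derivation:
After op 1 (cut(4)): [4 5 6 7 8 9 10 0 1 2 3]
After op 2 (out_shuffle): [4 10 5 0 6 1 7 2 8 3 9]
After op 3 (reverse): [9 3 8 2 7 1 6 0 5 10 4]
After op 4 (reverse): [4 10 5 0 6 1 7 2 8 3 9]
After op 5 (out_shuffle): [4 7 10 2 5 8 0 3 6 9 1]
After op 6 (in_shuffle): [8 4 0 7 3 10 6 2 9 5 1]
Position 3: card 7.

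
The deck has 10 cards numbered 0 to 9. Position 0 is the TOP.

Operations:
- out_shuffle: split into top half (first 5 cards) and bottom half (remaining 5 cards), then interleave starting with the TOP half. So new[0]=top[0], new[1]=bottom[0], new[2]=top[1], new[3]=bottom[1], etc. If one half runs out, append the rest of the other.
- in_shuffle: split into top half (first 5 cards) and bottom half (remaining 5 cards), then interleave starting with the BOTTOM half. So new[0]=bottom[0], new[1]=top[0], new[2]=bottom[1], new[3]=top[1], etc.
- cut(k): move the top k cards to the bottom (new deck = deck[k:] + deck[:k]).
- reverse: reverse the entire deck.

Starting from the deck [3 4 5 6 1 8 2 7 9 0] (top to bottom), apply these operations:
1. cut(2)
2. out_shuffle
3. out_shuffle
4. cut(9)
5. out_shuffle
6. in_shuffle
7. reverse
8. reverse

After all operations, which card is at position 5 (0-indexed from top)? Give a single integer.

Answer: 5

Derivation:
After op 1 (cut(2)): [5 6 1 8 2 7 9 0 3 4]
After op 2 (out_shuffle): [5 7 6 9 1 0 8 3 2 4]
After op 3 (out_shuffle): [5 0 7 8 6 3 9 2 1 4]
After op 4 (cut(9)): [4 5 0 7 8 6 3 9 2 1]
After op 5 (out_shuffle): [4 6 5 3 0 9 7 2 8 1]
After op 6 (in_shuffle): [9 4 7 6 2 5 8 3 1 0]
After op 7 (reverse): [0 1 3 8 5 2 6 7 4 9]
After op 8 (reverse): [9 4 7 6 2 5 8 3 1 0]
Position 5: card 5.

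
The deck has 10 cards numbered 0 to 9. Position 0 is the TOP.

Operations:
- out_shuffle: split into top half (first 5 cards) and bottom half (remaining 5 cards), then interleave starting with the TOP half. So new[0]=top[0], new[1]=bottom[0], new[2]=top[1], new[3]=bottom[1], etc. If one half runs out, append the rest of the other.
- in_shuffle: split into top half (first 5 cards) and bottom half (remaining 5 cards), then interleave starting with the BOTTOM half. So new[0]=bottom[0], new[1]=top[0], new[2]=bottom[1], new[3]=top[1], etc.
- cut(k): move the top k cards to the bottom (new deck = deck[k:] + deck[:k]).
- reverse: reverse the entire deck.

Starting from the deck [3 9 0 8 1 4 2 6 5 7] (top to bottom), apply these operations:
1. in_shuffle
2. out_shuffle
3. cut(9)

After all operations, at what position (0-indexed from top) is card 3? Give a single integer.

Answer: 3

Derivation:
After op 1 (in_shuffle): [4 3 2 9 6 0 5 8 7 1]
After op 2 (out_shuffle): [4 0 3 5 2 8 9 7 6 1]
After op 3 (cut(9)): [1 4 0 3 5 2 8 9 7 6]
Card 3 is at position 3.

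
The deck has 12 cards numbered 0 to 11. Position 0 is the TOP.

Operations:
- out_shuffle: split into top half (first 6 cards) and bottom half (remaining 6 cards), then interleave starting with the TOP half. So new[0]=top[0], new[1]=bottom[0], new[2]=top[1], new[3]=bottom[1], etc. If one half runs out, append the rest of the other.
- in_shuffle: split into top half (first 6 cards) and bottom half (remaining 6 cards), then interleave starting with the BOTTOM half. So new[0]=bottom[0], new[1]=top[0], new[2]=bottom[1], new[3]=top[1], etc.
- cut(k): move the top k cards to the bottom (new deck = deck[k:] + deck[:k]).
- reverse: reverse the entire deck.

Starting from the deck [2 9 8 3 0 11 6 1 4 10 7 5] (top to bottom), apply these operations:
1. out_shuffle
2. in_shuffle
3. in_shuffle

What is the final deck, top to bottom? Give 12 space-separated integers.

Answer: 7 3 1 2 11 10 8 6 5 0 4 9

Derivation:
After op 1 (out_shuffle): [2 6 9 1 8 4 3 10 0 7 11 5]
After op 2 (in_shuffle): [3 2 10 6 0 9 7 1 11 8 5 4]
After op 3 (in_shuffle): [7 3 1 2 11 10 8 6 5 0 4 9]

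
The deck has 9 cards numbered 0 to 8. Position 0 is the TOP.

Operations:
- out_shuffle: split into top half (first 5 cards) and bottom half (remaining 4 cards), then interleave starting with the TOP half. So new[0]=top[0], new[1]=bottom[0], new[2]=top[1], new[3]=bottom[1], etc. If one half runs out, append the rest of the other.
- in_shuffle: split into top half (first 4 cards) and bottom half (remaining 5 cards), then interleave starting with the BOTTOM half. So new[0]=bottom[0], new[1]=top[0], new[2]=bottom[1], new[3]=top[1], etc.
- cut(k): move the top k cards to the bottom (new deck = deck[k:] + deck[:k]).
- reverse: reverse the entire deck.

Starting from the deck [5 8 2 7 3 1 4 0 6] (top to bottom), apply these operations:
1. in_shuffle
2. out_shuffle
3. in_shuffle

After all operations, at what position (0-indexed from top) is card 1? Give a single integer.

After op 1 (in_shuffle): [3 5 1 8 4 2 0 7 6]
After op 2 (out_shuffle): [3 2 5 0 1 7 8 6 4]
After op 3 (in_shuffle): [1 3 7 2 8 5 6 0 4]
Card 1 is at position 0.

Answer: 0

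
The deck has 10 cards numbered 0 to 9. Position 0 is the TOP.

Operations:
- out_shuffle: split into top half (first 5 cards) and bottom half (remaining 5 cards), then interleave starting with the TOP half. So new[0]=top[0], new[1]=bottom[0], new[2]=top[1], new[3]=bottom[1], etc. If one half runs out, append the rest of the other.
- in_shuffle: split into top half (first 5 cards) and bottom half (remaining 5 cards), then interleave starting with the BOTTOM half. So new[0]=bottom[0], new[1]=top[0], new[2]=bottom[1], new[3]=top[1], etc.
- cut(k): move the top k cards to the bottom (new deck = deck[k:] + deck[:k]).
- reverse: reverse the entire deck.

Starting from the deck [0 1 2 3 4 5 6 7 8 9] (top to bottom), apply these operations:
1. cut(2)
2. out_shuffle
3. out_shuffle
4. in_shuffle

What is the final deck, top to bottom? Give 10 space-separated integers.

After op 1 (cut(2)): [2 3 4 5 6 7 8 9 0 1]
After op 2 (out_shuffle): [2 7 3 8 4 9 5 0 6 1]
After op 3 (out_shuffle): [2 9 7 5 3 0 8 6 4 1]
After op 4 (in_shuffle): [0 2 8 9 6 7 4 5 1 3]

Answer: 0 2 8 9 6 7 4 5 1 3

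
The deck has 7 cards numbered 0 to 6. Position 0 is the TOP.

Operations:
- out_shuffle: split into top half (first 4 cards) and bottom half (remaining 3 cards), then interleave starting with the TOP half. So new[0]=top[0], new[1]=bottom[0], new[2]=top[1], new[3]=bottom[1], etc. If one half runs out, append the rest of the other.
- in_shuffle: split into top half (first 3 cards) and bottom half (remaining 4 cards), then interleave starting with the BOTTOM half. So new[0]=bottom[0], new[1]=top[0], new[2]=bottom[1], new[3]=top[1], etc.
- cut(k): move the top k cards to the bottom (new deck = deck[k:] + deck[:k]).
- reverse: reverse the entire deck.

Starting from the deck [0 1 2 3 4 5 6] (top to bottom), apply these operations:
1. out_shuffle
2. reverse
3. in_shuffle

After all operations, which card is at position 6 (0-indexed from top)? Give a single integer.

After op 1 (out_shuffle): [0 4 1 5 2 6 3]
After op 2 (reverse): [3 6 2 5 1 4 0]
After op 3 (in_shuffle): [5 3 1 6 4 2 0]
Position 6: card 0.

Answer: 0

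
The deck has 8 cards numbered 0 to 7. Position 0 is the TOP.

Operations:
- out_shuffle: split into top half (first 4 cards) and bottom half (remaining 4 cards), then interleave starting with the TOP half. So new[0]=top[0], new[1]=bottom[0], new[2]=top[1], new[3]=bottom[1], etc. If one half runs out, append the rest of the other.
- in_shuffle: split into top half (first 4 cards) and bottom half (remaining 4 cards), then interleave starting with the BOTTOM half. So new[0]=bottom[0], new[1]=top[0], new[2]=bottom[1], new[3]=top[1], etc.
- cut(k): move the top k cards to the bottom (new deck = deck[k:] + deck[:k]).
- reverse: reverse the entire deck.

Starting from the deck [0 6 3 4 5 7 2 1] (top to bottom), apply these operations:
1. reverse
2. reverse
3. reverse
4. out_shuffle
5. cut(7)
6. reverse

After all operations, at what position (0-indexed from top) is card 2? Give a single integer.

After op 1 (reverse): [1 2 7 5 4 3 6 0]
After op 2 (reverse): [0 6 3 4 5 7 2 1]
After op 3 (reverse): [1 2 7 5 4 3 6 0]
After op 4 (out_shuffle): [1 4 2 3 7 6 5 0]
After op 5 (cut(7)): [0 1 4 2 3 7 6 5]
After op 6 (reverse): [5 6 7 3 2 4 1 0]
Card 2 is at position 4.

Answer: 4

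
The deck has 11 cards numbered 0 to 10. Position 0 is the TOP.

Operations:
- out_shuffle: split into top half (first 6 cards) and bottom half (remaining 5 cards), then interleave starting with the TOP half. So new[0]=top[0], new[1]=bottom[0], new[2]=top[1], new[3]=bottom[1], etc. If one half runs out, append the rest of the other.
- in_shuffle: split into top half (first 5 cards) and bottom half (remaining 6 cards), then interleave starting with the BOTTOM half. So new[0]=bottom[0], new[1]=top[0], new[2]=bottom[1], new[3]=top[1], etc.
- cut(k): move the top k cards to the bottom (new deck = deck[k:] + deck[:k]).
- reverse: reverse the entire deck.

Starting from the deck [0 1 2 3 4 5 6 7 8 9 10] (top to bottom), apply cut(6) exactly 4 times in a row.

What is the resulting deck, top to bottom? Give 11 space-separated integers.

Answer: 2 3 4 5 6 7 8 9 10 0 1

Derivation:
After op 1 (cut(6)): [6 7 8 9 10 0 1 2 3 4 5]
After op 2 (cut(6)): [1 2 3 4 5 6 7 8 9 10 0]
After op 3 (cut(6)): [7 8 9 10 0 1 2 3 4 5 6]
After op 4 (cut(6)): [2 3 4 5 6 7 8 9 10 0 1]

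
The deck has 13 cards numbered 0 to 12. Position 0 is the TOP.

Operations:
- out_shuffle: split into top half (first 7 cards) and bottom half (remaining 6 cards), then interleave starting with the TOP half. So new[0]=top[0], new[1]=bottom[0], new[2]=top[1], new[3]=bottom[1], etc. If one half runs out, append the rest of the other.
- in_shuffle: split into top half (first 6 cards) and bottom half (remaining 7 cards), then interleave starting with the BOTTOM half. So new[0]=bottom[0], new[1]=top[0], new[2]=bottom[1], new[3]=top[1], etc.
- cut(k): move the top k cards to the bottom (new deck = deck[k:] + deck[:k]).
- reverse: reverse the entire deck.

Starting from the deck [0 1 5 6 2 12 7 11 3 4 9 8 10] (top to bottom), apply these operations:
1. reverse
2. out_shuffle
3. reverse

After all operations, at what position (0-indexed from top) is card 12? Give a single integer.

Answer: 11

Derivation:
After op 1 (reverse): [10 8 9 4 3 11 7 12 2 6 5 1 0]
After op 2 (out_shuffle): [10 12 8 2 9 6 4 5 3 1 11 0 7]
After op 3 (reverse): [7 0 11 1 3 5 4 6 9 2 8 12 10]
Card 12 is at position 11.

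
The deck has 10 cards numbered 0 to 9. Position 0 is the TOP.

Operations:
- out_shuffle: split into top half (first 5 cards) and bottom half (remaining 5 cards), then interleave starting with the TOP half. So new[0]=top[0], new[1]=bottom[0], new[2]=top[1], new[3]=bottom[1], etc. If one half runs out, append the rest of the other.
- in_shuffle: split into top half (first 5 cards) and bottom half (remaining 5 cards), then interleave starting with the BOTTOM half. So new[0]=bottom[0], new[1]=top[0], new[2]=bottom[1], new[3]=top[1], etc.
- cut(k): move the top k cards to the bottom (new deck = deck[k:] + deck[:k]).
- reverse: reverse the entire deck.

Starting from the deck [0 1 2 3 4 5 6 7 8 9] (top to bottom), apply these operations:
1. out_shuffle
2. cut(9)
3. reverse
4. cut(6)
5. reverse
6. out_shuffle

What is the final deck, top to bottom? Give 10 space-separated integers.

Answer: 6 4 2 9 7 0 3 5 8 1

Derivation:
After op 1 (out_shuffle): [0 5 1 6 2 7 3 8 4 9]
After op 2 (cut(9)): [9 0 5 1 6 2 7 3 8 4]
After op 3 (reverse): [4 8 3 7 2 6 1 5 0 9]
After op 4 (cut(6)): [1 5 0 9 4 8 3 7 2 6]
After op 5 (reverse): [6 2 7 3 8 4 9 0 5 1]
After op 6 (out_shuffle): [6 4 2 9 7 0 3 5 8 1]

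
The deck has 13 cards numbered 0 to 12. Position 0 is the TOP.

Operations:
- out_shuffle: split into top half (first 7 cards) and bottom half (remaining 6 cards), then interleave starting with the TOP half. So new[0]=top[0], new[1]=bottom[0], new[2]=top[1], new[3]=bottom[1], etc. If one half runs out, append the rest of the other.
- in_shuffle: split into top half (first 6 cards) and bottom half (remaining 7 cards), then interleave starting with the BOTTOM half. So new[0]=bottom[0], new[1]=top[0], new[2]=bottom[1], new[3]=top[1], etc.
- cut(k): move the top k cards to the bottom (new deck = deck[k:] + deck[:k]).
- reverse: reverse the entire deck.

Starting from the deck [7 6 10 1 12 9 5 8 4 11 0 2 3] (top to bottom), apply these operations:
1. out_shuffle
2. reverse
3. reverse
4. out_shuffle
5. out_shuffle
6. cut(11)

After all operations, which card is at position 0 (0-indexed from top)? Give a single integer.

After op 1 (out_shuffle): [7 8 6 4 10 11 1 0 12 2 9 3 5]
After op 2 (reverse): [5 3 9 2 12 0 1 11 10 4 6 8 7]
After op 3 (reverse): [7 8 6 4 10 11 1 0 12 2 9 3 5]
After op 4 (out_shuffle): [7 0 8 12 6 2 4 9 10 3 11 5 1]
After op 5 (out_shuffle): [7 9 0 10 8 3 12 11 6 5 2 1 4]
After op 6 (cut(11)): [1 4 7 9 0 10 8 3 12 11 6 5 2]
Position 0: card 1.

Answer: 1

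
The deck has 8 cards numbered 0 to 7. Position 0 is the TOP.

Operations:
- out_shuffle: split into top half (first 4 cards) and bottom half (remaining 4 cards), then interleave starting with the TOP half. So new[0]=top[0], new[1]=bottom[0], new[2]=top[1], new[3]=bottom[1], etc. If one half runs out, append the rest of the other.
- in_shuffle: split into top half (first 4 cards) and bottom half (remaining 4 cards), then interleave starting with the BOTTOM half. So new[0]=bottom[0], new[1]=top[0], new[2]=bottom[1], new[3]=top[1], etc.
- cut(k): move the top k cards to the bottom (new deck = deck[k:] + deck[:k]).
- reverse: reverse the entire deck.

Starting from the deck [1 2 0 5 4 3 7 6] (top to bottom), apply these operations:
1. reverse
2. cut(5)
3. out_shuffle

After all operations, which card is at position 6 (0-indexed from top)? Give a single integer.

Answer: 6

Derivation:
After op 1 (reverse): [6 7 3 4 5 0 2 1]
After op 2 (cut(5)): [0 2 1 6 7 3 4 5]
After op 3 (out_shuffle): [0 7 2 3 1 4 6 5]
Position 6: card 6.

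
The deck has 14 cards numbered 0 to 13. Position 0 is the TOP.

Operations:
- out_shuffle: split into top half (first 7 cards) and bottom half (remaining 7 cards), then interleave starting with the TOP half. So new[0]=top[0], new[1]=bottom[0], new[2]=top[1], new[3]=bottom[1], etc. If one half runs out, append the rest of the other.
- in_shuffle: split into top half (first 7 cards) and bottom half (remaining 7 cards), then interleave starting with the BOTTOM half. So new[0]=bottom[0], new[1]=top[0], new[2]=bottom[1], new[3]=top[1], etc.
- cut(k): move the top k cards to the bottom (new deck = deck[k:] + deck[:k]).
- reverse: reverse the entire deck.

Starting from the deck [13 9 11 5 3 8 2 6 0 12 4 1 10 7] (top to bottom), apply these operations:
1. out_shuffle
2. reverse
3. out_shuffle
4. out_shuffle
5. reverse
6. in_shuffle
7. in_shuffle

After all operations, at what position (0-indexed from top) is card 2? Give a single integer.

After op 1 (out_shuffle): [13 6 9 0 11 12 5 4 3 1 8 10 2 7]
After op 2 (reverse): [7 2 10 8 1 3 4 5 12 11 0 9 6 13]
After op 3 (out_shuffle): [7 5 2 12 10 11 8 0 1 9 3 6 4 13]
After op 4 (out_shuffle): [7 0 5 1 2 9 12 3 10 6 11 4 8 13]
After op 5 (reverse): [13 8 4 11 6 10 3 12 9 2 1 5 0 7]
After op 6 (in_shuffle): [12 13 9 8 2 4 1 11 5 6 0 10 7 3]
After op 7 (in_shuffle): [11 12 5 13 6 9 0 8 10 2 7 4 3 1]
Card 2 is at position 9.

Answer: 9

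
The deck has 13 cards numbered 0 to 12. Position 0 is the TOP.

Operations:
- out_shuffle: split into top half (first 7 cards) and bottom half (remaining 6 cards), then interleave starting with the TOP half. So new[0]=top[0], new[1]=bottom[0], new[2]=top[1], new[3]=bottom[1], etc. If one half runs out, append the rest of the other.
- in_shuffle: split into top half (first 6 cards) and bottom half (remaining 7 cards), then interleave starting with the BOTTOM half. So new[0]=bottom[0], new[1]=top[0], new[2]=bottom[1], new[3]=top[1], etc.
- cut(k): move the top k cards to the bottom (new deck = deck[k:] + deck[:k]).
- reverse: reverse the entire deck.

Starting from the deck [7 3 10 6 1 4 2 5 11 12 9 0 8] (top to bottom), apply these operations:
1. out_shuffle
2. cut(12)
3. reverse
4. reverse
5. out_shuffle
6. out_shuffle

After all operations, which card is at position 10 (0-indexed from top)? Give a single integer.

Answer: 1

Derivation:
After op 1 (out_shuffle): [7 5 3 11 10 12 6 9 1 0 4 8 2]
After op 2 (cut(12)): [2 7 5 3 11 10 12 6 9 1 0 4 8]
After op 3 (reverse): [8 4 0 1 9 6 12 10 11 3 5 7 2]
After op 4 (reverse): [2 7 5 3 11 10 12 6 9 1 0 4 8]
After op 5 (out_shuffle): [2 6 7 9 5 1 3 0 11 4 10 8 12]
After op 6 (out_shuffle): [2 0 6 11 7 4 9 10 5 8 1 12 3]
Position 10: card 1.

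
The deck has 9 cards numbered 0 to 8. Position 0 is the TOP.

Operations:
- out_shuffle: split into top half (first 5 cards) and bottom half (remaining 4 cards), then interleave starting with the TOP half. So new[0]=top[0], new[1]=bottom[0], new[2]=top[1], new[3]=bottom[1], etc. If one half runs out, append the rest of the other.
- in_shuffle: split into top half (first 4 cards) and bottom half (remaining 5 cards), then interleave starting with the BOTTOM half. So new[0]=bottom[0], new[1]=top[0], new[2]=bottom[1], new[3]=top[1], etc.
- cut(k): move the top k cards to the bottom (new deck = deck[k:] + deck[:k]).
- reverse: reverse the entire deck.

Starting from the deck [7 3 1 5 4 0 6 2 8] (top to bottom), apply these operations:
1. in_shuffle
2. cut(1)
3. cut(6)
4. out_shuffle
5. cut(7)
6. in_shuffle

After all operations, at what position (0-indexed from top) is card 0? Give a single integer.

Answer: 3

Derivation:
After op 1 (in_shuffle): [4 7 0 3 6 1 2 5 8]
After op 2 (cut(1)): [7 0 3 6 1 2 5 8 4]
After op 3 (cut(6)): [5 8 4 7 0 3 6 1 2]
After op 4 (out_shuffle): [5 3 8 6 4 1 7 2 0]
After op 5 (cut(7)): [2 0 5 3 8 6 4 1 7]
After op 6 (in_shuffle): [8 2 6 0 4 5 1 3 7]
Card 0 is at position 3.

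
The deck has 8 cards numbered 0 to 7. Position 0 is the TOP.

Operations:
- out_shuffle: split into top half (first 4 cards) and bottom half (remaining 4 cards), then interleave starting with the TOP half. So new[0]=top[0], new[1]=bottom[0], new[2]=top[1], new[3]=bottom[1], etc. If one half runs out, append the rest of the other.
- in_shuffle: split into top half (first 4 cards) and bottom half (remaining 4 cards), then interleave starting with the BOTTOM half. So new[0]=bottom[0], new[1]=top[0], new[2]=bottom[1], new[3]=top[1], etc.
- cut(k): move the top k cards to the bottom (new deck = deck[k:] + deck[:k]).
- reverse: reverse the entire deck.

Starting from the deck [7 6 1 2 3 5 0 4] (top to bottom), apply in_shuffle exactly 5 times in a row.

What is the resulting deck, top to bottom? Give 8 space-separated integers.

Answer: 6 2 5 4 7 1 3 0

Derivation:
After op 1 (in_shuffle): [3 7 5 6 0 1 4 2]
After op 2 (in_shuffle): [0 3 1 7 4 5 2 6]
After op 3 (in_shuffle): [4 0 5 3 2 1 6 7]
After op 4 (in_shuffle): [2 4 1 0 6 5 7 3]
After op 5 (in_shuffle): [6 2 5 4 7 1 3 0]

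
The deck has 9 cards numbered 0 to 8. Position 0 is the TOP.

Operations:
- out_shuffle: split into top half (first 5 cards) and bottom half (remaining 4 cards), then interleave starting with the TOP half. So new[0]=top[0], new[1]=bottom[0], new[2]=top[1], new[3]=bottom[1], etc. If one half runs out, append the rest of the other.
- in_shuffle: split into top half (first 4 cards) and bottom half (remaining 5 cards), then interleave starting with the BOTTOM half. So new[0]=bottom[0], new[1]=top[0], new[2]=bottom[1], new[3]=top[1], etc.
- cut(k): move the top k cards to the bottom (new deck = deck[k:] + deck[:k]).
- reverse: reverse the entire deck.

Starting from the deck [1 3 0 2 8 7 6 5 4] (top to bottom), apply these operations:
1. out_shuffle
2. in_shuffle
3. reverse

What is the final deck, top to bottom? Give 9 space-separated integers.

After op 1 (out_shuffle): [1 7 3 6 0 5 2 4 8]
After op 2 (in_shuffle): [0 1 5 7 2 3 4 6 8]
After op 3 (reverse): [8 6 4 3 2 7 5 1 0]

Answer: 8 6 4 3 2 7 5 1 0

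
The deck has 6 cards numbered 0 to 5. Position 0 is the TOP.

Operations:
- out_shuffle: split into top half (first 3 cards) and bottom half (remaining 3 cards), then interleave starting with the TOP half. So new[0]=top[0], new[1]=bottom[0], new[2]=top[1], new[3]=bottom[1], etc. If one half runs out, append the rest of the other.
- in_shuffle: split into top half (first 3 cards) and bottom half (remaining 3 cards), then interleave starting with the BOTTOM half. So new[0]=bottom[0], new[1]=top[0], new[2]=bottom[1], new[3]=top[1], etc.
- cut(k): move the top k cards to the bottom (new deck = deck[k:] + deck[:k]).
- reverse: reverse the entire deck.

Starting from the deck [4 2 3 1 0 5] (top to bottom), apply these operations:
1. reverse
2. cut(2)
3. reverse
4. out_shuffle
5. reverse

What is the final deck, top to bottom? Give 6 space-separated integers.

Answer: 1 4 3 5 2 0

Derivation:
After op 1 (reverse): [5 0 1 3 2 4]
After op 2 (cut(2)): [1 3 2 4 5 0]
After op 3 (reverse): [0 5 4 2 3 1]
After op 4 (out_shuffle): [0 2 5 3 4 1]
After op 5 (reverse): [1 4 3 5 2 0]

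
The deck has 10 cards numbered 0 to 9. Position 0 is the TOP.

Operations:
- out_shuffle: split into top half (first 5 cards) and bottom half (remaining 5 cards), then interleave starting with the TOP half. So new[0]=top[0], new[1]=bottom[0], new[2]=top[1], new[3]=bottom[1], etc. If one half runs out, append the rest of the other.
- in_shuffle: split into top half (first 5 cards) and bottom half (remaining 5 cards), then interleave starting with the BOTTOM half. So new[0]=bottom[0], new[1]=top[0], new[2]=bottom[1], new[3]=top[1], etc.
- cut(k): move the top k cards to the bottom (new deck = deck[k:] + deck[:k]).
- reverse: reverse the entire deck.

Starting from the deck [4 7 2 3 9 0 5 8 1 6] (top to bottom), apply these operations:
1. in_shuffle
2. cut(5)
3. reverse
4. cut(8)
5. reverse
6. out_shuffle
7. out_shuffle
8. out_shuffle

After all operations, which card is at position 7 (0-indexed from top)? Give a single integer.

Answer: 9

Derivation:
After op 1 (in_shuffle): [0 4 5 7 8 2 1 3 6 9]
After op 2 (cut(5)): [2 1 3 6 9 0 4 5 7 8]
After op 3 (reverse): [8 7 5 4 0 9 6 3 1 2]
After op 4 (cut(8)): [1 2 8 7 5 4 0 9 6 3]
After op 5 (reverse): [3 6 9 0 4 5 7 8 2 1]
After op 6 (out_shuffle): [3 5 6 7 9 8 0 2 4 1]
After op 7 (out_shuffle): [3 8 5 0 6 2 7 4 9 1]
After op 8 (out_shuffle): [3 2 8 7 5 4 0 9 6 1]
Position 7: card 9.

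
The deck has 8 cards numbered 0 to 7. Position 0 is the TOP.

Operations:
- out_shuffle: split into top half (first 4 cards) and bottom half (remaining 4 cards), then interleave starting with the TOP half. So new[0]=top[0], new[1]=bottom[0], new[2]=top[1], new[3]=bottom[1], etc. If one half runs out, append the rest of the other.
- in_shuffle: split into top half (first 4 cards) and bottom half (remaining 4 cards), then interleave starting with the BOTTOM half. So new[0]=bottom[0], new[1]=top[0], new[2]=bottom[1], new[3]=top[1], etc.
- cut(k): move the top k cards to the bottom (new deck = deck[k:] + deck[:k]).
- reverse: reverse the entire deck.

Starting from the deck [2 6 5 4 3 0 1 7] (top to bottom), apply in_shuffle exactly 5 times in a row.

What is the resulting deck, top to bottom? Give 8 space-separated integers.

After op 1 (in_shuffle): [3 2 0 6 1 5 7 4]
After op 2 (in_shuffle): [1 3 5 2 7 0 4 6]
After op 3 (in_shuffle): [7 1 0 3 4 5 6 2]
After op 4 (in_shuffle): [4 7 5 1 6 0 2 3]
After op 5 (in_shuffle): [6 4 0 7 2 5 3 1]

Answer: 6 4 0 7 2 5 3 1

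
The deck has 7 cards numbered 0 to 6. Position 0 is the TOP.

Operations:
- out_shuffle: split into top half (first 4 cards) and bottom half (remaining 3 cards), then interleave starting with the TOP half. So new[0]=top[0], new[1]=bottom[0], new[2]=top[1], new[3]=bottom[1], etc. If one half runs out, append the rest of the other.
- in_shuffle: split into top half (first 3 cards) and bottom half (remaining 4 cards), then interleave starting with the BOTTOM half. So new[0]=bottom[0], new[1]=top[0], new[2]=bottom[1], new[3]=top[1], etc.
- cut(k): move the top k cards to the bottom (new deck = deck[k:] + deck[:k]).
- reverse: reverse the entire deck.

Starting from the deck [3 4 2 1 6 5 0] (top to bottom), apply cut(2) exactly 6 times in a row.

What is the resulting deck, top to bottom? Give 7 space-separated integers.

After op 1 (cut(2)): [2 1 6 5 0 3 4]
After op 2 (cut(2)): [6 5 0 3 4 2 1]
After op 3 (cut(2)): [0 3 4 2 1 6 5]
After op 4 (cut(2)): [4 2 1 6 5 0 3]
After op 5 (cut(2)): [1 6 5 0 3 4 2]
After op 6 (cut(2)): [5 0 3 4 2 1 6]

Answer: 5 0 3 4 2 1 6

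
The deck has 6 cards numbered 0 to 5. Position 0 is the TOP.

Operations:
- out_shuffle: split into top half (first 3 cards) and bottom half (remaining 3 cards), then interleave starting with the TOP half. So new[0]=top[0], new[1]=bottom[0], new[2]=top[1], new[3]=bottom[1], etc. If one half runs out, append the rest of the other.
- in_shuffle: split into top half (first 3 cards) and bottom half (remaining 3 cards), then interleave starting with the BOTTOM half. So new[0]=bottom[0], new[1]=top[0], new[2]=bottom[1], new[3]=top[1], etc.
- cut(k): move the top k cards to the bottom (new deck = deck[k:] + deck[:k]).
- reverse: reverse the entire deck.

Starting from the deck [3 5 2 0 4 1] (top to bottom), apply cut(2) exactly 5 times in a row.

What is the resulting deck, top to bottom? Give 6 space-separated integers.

After op 1 (cut(2)): [2 0 4 1 3 5]
After op 2 (cut(2)): [4 1 3 5 2 0]
After op 3 (cut(2)): [3 5 2 0 4 1]
After op 4 (cut(2)): [2 0 4 1 3 5]
After op 5 (cut(2)): [4 1 3 5 2 0]

Answer: 4 1 3 5 2 0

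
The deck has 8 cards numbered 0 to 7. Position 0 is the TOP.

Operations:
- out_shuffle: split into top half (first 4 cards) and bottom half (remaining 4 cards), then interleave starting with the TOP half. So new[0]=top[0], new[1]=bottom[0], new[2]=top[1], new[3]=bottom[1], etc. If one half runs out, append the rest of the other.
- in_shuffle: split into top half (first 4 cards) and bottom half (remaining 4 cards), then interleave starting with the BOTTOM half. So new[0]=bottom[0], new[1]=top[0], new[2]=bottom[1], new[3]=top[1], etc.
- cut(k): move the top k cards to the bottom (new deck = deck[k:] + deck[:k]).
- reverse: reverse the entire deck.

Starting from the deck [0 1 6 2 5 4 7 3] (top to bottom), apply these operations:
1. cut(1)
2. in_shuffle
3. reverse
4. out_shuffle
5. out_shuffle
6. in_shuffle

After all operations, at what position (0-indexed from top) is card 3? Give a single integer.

After op 1 (cut(1)): [1 6 2 5 4 7 3 0]
After op 2 (in_shuffle): [4 1 7 6 3 2 0 5]
After op 3 (reverse): [5 0 2 3 6 7 1 4]
After op 4 (out_shuffle): [5 6 0 7 2 1 3 4]
After op 5 (out_shuffle): [5 2 6 1 0 3 7 4]
After op 6 (in_shuffle): [0 5 3 2 7 6 4 1]
Card 3 is at position 2.

Answer: 2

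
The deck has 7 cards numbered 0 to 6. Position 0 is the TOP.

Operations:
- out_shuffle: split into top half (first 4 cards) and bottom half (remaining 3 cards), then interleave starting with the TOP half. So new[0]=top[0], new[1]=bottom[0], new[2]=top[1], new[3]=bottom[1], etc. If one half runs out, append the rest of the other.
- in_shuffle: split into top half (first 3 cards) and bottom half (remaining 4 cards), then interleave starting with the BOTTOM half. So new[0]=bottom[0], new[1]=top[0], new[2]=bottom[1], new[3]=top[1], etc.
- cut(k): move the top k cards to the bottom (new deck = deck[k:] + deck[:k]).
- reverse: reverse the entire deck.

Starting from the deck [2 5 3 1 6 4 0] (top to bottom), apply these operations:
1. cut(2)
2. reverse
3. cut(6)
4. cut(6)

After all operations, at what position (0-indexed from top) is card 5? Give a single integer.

Answer: 2

Derivation:
After op 1 (cut(2)): [3 1 6 4 0 2 5]
After op 2 (reverse): [5 2 0 4 6 1 3]
After op 3 (cut(6)): [3 5 2 0 4 6 1]
After op 4 (cut(6)): [1 3 5 2 0 4 6]
Card 5 is at position 2.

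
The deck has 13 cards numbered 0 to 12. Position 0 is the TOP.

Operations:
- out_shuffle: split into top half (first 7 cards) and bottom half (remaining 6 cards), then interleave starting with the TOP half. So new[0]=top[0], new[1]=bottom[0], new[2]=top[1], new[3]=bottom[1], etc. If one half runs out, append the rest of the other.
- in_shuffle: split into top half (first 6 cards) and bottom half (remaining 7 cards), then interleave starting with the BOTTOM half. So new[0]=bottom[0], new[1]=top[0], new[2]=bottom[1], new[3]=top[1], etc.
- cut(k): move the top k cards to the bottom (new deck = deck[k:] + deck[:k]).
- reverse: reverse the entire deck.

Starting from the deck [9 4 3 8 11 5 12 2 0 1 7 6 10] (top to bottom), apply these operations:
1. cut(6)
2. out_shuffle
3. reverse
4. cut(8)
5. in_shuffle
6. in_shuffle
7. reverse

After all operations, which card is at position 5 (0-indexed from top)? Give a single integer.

Answer: 4

Derivation:
After op 1 (cut(6)): [12 2 0 1 7 6 10 9 4 3 8 11 5]
After op 2 (out_shuffle): [12 9 2 4 0 3 1 8 7 11 6 5 10]
After op 3 (reverse): [10 5 6 11 7 8 1 3 0 4 2 9 12]
After op 4 (cut(8)): [0 4 2 9 12 10 5 6 11 7 8 1 3]
After op 5 (in_shuffle): [5 0 6 4 11 2 7 9 8 12 1 10 3]
After op 6 (in_shuffle): [7 5 9 0 8 6 12 4 1 11 10 2 3]
After op 7 (reverse): [3 2 10 11 1 4 12 6 8 0 9 5 7]
Position 5: card 4.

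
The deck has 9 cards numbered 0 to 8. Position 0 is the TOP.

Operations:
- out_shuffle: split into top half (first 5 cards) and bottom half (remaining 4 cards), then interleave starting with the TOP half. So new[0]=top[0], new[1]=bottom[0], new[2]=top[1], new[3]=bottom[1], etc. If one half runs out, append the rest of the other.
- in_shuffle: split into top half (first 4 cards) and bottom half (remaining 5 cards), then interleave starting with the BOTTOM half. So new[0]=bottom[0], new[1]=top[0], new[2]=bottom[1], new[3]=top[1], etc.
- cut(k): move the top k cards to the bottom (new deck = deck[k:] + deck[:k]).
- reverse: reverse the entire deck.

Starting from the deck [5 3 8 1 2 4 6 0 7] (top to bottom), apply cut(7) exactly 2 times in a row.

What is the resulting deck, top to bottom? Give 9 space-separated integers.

Answer: 4 6 0 7 5 3 8 1 2

Derivation:
After op 1 (cut(7)): [0 7 5 3 8 1 2 4 6]
After op 2 (cut(7)): [4 6 0 7 5 3 8 1 2]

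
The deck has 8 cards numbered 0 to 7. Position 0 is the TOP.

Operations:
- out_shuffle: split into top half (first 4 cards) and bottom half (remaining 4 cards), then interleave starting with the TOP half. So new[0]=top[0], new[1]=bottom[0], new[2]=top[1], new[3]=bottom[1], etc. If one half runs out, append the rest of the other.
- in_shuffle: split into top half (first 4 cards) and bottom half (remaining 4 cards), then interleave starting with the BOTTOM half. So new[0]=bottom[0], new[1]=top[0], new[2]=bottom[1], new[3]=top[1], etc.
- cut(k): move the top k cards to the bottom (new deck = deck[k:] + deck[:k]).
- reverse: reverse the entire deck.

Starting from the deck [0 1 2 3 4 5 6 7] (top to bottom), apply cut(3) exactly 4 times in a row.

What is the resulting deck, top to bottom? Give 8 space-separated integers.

Answer: 4 5 6 7 0 1 2 3

Derivation:
After op 1 (cut(3)): [3 4 5 6 7 0 1 2]
After op 2 (cut(3)): [6 7 0 1 2 3 4 5]
After op 3 (cut(3)): [1 2 3 4 5 6 7 0]
After op 4 (cut(3)): [4 5 6 7 0 1 2 3]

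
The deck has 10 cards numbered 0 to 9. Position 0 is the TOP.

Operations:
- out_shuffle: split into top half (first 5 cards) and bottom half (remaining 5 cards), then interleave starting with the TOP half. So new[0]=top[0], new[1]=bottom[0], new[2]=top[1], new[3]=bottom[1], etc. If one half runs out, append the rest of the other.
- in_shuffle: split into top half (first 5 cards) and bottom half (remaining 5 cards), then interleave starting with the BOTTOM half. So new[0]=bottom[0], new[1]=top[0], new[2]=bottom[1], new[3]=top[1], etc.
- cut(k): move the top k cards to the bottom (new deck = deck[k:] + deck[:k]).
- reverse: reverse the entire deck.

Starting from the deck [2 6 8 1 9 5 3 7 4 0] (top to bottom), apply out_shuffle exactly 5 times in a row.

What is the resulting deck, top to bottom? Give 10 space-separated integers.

After op 1 (out_shuffle): [2 5 6 3 8 7 1 4 9 0]
After op 2 (out_shuffle): [2 7 5 1 6 4 3 9 8 0]
After op 3 (out_shuffle): [2 4 7 3 5 9 1 8 6 0]
After op 4 (out_shuffle): [2 9 4 1 7 8 3 6 5 0]
After op 5 (out_shuffle): [2 8 9 3 4 6 1 5 7 0]

Answer: 2 8 9 3 4 6 1 5 7 0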